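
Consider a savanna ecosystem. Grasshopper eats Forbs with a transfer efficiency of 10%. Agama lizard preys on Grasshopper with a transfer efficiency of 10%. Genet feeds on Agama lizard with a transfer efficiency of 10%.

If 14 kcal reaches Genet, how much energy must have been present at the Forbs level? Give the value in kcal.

Cumulative transfer efficiency: 0.1 × 0.1 × 0.1 = 0.001
Forbs energy = 14 / 0.001 = 14000 kcal

14000 kcal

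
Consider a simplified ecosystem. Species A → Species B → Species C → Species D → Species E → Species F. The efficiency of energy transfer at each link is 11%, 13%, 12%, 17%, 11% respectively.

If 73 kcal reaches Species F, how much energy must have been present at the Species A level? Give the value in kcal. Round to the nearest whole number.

2274909 kcal

Cumulative transfer efficiency: 0.11 × 0.13 × 0.12 × 0.17 × 0.11 = 0.0000320892
Species A energy = 73 / 0.0000320892 = 2274909 kcal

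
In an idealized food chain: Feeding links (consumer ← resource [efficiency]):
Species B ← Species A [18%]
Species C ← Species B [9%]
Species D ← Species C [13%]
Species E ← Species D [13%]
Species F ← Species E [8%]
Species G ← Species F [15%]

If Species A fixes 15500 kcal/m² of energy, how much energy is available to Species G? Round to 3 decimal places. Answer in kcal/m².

0.051 kcal/m²

Species B: 15500 × 0.18 = 2790 kcal/m²
Species C: 2790 × 0.09 = 251.1 kcal/m²
Species D: 251.1 × 0.13 = 32.643 kcal/m²
Species E: 32.643 × 0.13 = 4.24359 kcal/m²
Species F: 4.24359 × 0.08 = 0.3394872 kcal/m²
Species G: 0.3394872 × 0.15 = 0.05092308 kcal/m²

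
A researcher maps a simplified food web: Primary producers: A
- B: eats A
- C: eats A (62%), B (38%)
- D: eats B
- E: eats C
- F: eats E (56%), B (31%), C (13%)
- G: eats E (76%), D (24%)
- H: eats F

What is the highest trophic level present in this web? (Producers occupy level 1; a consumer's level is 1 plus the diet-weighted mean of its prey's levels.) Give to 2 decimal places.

B: 1 + 1 = 2
C: 1 + (0.62×1 + 0.38×2) = 2.38
D: 1 + 2 = 3
E: 1 + 2.38 = 3.38
F: 1 + (0.56×3.38 + 0.31×2 + 0.13×2.38) = 3.8222
G: 1 + (0.76×3.38 + 0.24×3) = 4.2888
H: 1 + 3.8222 = 4.8222

4.82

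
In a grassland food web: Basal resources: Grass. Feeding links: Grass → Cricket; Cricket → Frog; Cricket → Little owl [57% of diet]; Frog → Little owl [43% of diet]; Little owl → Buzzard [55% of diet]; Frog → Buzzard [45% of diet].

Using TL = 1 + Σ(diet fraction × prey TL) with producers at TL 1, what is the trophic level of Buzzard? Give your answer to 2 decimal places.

4.24

Cricket: 1 + 1 = 2
Frog: 1 + 2 = 3
Little owl: 1 + (0.57×2 + 0.43×3) = 3.43
Buzzard: 1 + (0.55×3.43 + 0.45×3) = 4.2365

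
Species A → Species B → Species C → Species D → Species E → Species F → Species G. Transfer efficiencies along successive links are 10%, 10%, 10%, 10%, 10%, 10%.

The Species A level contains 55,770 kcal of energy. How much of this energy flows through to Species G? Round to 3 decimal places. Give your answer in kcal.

0.056 kcal

Species B: 55770 × 0.1 = 5577 kcal
Species C: 5577 × 0.1 = 557.7 kcal
Species D: 557.7 × 0.1 = 55.77 kcal
Species E: 55.77 × 0.1 = 5.577 kcal
Species F: 5.577 × 0.1 = 0.5577 kcal
Species G: 0.5577 × 0.1 = 0.05577 kcal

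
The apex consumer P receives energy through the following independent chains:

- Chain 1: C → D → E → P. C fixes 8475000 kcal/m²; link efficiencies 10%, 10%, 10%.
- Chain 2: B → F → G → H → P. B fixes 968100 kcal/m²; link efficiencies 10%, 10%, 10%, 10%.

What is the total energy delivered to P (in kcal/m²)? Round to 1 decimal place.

Chain 1: 8475000 × 0.1 × 0.1 × 0.1 = 8475 kcal/m²
Chain 2: 968100 × 0.1 × 0.1 × 0.1 × 0.1 = 96.81 kcal/m²
Total at P: 8475 + 96.81 = 8571.81 kcal/m²

8571.8 kcal/m²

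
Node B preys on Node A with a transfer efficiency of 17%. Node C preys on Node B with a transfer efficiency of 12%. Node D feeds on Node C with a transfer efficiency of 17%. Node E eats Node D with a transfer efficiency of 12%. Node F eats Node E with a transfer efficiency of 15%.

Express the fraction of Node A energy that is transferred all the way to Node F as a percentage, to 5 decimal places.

0.00624%

Product of link efficiencies: 0.17 × 0.12 × 0.17 × 0.12 × 0.15 = 0.000062424
As a percentage: 0.000062424 × 100 = 0.00624%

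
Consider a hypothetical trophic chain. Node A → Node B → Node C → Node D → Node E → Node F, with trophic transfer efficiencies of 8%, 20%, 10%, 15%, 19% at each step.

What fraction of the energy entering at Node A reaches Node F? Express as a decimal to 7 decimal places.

Product of link efficiencies: 0.08 × 0.2 × 0.1 × 0.15 × 0.19 = 0.0000456

0.0000456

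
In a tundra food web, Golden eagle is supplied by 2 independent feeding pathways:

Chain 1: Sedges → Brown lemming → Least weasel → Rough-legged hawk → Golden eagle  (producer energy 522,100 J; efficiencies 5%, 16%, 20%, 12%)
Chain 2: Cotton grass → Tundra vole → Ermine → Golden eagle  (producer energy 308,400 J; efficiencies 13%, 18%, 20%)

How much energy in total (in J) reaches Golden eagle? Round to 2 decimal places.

1543.56 J

Chain 1: 522100 × 0.05 × 0.16 × 0.2 × 0.12 = 100.2432 J
Chain 2: 308400 × 0.13 × 0.18 × 0.2 = 1443.312 J
Total at Golden eagle: 100.2432 + 1443.312 = 1543.5552 J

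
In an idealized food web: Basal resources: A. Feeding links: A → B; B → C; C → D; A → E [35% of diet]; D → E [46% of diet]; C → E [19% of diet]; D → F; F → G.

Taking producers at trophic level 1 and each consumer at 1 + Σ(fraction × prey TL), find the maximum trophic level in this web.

6

B: 1 + 1 = 2
C: 1 + 2 = 3
D: 1 + 3 = 4
E: 1 + (0.35×1 + 0.46×4 + 0.19×3) = 3.76
F: 1 + 4 = 5
G: 1 + 5 = 6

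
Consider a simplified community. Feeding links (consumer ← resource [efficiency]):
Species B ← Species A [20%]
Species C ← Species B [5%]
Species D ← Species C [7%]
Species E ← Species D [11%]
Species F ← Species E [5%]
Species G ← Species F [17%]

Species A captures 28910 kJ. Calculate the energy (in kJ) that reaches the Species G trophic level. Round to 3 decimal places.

Species B: 28910 × 0.2 = 5782 kJ
Species C: 5782 × 0.05 = 289.1 kJ
Species D: 289.1 × 0.07 = 20.237 kJ
Species E: 20.237 × 0.11 = 2.22607 kJ
Species F: 2.22607 × 0.05 = 0.1113035 kJ
Species G: 0.1113035 × 0.17 = 0.018921595 kJ

0.019 kJ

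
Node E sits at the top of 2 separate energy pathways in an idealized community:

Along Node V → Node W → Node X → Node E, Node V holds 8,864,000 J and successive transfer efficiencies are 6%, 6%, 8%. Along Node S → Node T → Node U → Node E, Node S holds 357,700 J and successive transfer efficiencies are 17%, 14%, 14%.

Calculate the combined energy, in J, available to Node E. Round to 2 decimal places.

3744.69 J

Via Node V: 8864000 × 0.06 × 0.06 × 0.08 = 2552.832 J
Via Node S: 357700 × 0.17 × 0.14 × 0.14 = 1191.8564 J
Total at Node E: 2552.832 + 1191.8564 = 3744.6884 J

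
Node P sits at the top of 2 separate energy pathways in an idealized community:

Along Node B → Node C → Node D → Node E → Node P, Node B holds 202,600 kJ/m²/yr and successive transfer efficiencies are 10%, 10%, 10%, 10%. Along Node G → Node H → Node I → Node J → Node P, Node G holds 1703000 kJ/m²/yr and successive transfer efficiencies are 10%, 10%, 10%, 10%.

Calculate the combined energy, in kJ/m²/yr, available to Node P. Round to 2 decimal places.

Via Node B: 202600 × 0.1 × 0.1 × 0.1 × 0.1 = 20.26 kJ/m²/yr
Via Node G: 1703000 × 0.1 × 0.1 × 0.1 × 0.1 = 170.3 kJ/m²/yr
Total at Node P: 20.26 + 170.3 = 190.56 kJ/m²/yr

190.56 kJ/m²/yr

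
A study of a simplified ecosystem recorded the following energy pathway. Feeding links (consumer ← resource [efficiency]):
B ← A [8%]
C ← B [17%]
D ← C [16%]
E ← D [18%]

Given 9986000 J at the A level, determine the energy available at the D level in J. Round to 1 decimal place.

21729.5 J

B: 9986000 × 0.08 = 798880 J
C: 798880 × 0.17 = 135809.6 J
D: 135809.6 × 0.16 = 21729.536 J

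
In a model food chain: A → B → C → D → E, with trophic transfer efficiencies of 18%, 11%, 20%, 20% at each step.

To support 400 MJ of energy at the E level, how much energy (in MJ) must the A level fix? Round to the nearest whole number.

Cumulative transfer efficiency: 0.18 × 0.11 × 0.2 × 0.2 = 0.000792
A energy = 400 / 0.000792 = 505051 MJ

505051 MJ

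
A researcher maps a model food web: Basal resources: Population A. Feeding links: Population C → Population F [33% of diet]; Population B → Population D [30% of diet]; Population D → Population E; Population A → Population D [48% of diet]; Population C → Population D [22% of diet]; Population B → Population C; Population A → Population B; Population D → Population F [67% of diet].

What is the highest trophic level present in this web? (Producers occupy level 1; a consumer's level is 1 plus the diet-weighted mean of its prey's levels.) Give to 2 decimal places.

3.83

Population B: 1 + 1 = 2
Population C: 1 + 2 = 3
Population D: 1 + (0.48×1 + 0.3×2 + 0.22×3) = 2.74
Population E: 1 + 2.74 = 3.74
Population F: 1 + (0.67×2.74 + 0.33×3) = 3.8258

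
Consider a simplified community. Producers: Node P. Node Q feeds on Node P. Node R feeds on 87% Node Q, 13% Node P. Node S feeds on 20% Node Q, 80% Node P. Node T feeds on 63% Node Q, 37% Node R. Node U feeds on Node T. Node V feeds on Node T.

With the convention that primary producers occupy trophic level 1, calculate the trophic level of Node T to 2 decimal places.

3.32

Node Q: 1 + 1 = 2
Node R: 1 + (0.87×2 + 0.13×1) = 2.87
Node S: 1 + (0.2×2 + 0.8×1) = 2.2
Node T: 1 + (0.63×2 + 0.37×2.87) = 3.3219
Node U: 1 + 3.3219 = 4.3219
Node V: 1 + 3.3219 = 4.3219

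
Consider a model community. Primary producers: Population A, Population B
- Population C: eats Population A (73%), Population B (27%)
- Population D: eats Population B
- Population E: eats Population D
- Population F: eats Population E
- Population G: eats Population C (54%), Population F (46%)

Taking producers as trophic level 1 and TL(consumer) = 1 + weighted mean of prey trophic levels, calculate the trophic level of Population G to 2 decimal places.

3.92

Population C: 1 + (0.73×1 + 0.27×1) = 2
Population D: 1 + 1 = 2
Population E: 1 + 2 = 3
Population F: 1 + 3 = 4
Population G: 1 + (0.54×2 + 0.46×4) = 3.92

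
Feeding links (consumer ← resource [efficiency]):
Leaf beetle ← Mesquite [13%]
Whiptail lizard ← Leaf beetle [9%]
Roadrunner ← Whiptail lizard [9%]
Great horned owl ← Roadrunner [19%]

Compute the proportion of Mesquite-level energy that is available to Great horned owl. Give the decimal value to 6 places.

0.000200

Product of link efficiencies: 0.13 × 0.09 × 0.09 × 0.19 = 0.00020007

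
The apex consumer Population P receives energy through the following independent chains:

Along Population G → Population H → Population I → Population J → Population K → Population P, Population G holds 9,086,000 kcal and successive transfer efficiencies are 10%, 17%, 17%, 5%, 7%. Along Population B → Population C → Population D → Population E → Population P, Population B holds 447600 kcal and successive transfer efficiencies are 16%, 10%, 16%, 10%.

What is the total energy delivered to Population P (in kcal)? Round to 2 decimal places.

Via Population G: 9086000 × 0.1 × 0.17 × 0.17 × 0.05 × 0.07 = 91.90489 kcal
Via Population B: 447600 × 0.16 × 0.1 × 0.16 × 0.1 = 114.5856 kcal
Total at Population P: 91.90489 + 114.5856 = 206.49049 kcal

206.49 kcal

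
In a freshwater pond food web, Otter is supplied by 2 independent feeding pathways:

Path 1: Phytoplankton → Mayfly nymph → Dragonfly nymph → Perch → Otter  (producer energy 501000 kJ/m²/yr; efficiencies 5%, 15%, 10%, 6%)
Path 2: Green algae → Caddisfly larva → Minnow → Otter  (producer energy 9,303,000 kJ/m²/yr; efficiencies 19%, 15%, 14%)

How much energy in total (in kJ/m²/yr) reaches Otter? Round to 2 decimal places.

37141.52 kJ/m²/yr

Path 1: 501000 × 0.05 × 0.15 × 0.1 × 0.06 = 22.545 kJ/m²/yr
Path 2: 9303000 × 0.19 × 0.15 × 0.14 = 37118.97 kJ/m²/yr
Total at Otter: 22.545 + 37118.97 = 37141.515 kJ/m²/yr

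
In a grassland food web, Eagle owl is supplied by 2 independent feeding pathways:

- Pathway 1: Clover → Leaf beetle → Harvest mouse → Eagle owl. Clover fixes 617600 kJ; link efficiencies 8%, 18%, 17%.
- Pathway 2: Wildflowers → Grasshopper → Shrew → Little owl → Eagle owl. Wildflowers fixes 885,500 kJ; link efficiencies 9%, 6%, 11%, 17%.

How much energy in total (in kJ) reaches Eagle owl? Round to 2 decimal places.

Pathway 1: 617600 × 0.08 × 0.18 × 0.17 = 1511.8848 kJ
Pathway 2: 885500 × 0.09 × 0.06 × 0.11 × 0.17 = 89.41779 kJ
Total at Eagle owl: 1511.8848 + 89.41779 = 1601.30259 kJ

1601.30 kJ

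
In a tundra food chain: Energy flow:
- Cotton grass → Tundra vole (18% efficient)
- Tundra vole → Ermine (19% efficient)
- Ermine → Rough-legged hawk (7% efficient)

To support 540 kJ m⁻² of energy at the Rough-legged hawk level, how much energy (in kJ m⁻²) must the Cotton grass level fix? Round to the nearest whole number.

Cumulative transfer efficiency: 0.18 × 0.19 × 0.07 = 0.002394
Cotton grass energy = 540 / 0.002394 = 225564 kJ m⁻²

225564 kJ m⁻²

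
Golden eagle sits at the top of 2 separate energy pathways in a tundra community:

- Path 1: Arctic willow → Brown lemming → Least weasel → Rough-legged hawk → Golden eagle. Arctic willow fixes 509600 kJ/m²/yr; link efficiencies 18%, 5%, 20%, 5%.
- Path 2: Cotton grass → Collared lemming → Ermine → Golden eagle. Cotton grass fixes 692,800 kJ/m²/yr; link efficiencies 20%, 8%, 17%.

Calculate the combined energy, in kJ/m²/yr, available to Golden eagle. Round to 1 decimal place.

Path 1: 509600 × 0.18 × 0.05 × 0.2 × 0.05 = 45.864 kJ/m²/yr
Path 2: 692800 × 0.2 × 0.08 × 0.17 = 1884.416 kJ/m²/yr
Total at Golden eagle: 45.864 + 1884.416 = 1930.28 kJ/m²/yr

1930.3 kJ/m²/yr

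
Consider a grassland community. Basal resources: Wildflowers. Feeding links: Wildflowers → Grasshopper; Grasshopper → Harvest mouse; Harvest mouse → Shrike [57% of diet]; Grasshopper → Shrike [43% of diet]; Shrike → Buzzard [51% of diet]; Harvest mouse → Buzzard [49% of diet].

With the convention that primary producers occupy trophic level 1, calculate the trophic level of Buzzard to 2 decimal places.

Grasshopper: 1 + 1 = 2
Harvest mouse: 1 + 2 = 3
Shrike: 1 + (0.57×3 + 0.43×2) = 3.57
Buzzard: 1 + (0.51×3.57 + 0.49×3) = 4.2907

4.29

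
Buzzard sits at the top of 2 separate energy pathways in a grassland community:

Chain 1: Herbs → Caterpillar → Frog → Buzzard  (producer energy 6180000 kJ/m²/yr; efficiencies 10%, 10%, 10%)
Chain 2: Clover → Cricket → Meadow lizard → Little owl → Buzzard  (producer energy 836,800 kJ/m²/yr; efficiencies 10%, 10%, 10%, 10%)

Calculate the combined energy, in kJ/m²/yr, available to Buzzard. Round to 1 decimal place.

Chain 1: 6180000 × 0.1 × 0.1 × 0.1 = 6180 kJ/m²/yr
Chain 2: 836800 × 0.1 × 0.1 × 0.1 × 0.1 = 83.68 kJ/m²/yr
Total at Buzzard: 6180 + 83.68 = 6263.68 kJ/m²/yr

6263.7 kJ/m²/yr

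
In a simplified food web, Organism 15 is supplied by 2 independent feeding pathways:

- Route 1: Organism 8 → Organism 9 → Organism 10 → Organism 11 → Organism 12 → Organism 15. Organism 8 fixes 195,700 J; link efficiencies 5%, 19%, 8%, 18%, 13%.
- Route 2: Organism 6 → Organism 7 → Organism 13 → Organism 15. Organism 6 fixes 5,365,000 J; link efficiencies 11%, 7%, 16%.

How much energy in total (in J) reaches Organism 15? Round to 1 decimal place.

Route 1: 195700 × 0.05 × 0.19 × 0.08 × 0.18 × 0.13 = 3.4803288 J
Route 2: 5365000 × 0.11 × 0.07 × 0.16 = 6609.68 J
Total at Organism 15: 3.4803288 + 6609.68 = 6613.1603288 J

6613.2 J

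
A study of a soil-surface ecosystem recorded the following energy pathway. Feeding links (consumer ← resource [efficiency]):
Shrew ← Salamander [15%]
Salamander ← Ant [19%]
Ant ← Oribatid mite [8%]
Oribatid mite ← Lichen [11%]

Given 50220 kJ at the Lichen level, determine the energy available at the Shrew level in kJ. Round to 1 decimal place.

Oribatid mite: 50220 × 0.11 = 5524.2 kJ
Ant: 5524.2 × 0.08 = 441.936 kJ
Salamander: 441.936 × 0.19 = 83.96784 kJ
Shrew: 83.96784 × 0.15 = 12.595176 kJ

12.6 kJ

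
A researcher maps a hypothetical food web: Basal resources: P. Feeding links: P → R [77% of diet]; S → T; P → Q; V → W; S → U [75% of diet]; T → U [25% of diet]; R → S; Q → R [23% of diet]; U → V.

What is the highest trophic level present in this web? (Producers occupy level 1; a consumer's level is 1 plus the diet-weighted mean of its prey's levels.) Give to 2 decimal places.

6.48

Q: 1 + 1 = 2
R: 1 + (0.77×1 + 0.23×2) = 2.23
S: 1 + 2.23 = 3.23
T: 1 + 3.23 = 4.23
U: 1 + (0.25×4.23 + 0.75×3.23) = 4.48
V: 1 + 4.48 = 5.48
W: 1 + 5.48 = 6.48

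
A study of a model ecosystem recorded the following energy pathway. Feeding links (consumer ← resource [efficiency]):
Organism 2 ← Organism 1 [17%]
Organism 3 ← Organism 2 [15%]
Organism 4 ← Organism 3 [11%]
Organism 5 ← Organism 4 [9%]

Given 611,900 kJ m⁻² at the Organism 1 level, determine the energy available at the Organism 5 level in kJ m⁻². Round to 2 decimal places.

Organism 2: 611900 × 0.17 = 104023 kJ m⁻²
Organism 3: 104023 × 0.15 = 15603.45 kJ m⁻²
Organism 4: 15603.45 × 0.11 = 1716.3795 kJ m⁻²
Organism 5: 1716.3795 × 0.09 = 154.474155 kJ m⁻²

154.47 kJ m⁻²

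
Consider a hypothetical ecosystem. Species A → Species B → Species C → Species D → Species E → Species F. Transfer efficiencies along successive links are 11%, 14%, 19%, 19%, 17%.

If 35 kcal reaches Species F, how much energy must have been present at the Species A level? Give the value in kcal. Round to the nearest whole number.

370332 kcal

Cumulative transfer efficiency: 0.11 × 0.14 × 0.19 × 0.19 × 0.17 = 0.0000945098
Species A energy = 35 / 0.0000945098 = 370332 kcal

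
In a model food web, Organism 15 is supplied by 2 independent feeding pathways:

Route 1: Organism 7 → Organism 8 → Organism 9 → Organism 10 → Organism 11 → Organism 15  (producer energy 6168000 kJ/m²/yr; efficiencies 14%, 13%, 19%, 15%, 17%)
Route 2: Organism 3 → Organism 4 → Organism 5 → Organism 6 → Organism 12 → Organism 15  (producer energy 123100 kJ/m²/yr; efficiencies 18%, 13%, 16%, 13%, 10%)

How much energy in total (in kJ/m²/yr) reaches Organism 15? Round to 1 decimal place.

549.9 kJ/m²/yr

Route 1: 6168000 × 0.14 × 0.13 × 0.19 × 0.15 × 0.17 = 543.888072 kJ/m²/yr
Route 2: 123100 × 0.18 × 0.13 × 0.16 × 0.13 × 0.1 = 5.9915232 kJ/m²/yr
Total at Organism 15: 543.888072 + 5.9915232 = 549.8795952 kJ/m²/yr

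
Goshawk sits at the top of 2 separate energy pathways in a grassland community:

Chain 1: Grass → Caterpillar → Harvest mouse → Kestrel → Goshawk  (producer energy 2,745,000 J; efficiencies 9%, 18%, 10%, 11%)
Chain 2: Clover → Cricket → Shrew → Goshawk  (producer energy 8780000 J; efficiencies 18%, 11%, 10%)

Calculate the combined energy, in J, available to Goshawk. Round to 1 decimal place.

Chain 1: 2745000 × 0.09 × 0.18 × 0.1 × 0.11 = 489.159 J
Chain 2: 8780000 × 0.18 × 0.11 × 0.1 = 17384.4 J
Total at Goshawk: 489.159 + 17384.4 = 17873.559 J

17873.6 J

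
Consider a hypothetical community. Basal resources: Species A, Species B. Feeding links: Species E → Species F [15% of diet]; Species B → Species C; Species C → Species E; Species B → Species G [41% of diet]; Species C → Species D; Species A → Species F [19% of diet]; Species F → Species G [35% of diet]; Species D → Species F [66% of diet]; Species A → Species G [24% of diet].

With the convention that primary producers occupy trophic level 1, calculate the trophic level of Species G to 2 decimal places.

2.92

Species C: 1 + 1 = 2
Species D: 1 + 2 = 3
Species E: 1 + 2 = 3
Species F: 1 + (0.15×3 + 0.66×3 + 0.19×1) = 3.62
Species G: 1 + (0.41×1 + 0.24×1 + 0.35×3.62) = 2.917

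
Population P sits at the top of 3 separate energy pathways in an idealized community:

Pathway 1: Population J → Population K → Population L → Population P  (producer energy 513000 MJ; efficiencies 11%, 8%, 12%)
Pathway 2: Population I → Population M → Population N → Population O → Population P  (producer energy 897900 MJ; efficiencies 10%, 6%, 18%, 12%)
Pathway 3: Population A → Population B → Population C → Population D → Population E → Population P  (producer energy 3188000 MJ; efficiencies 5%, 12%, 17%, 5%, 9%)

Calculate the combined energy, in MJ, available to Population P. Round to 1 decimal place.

Pathway 1: 513000 × 0.11 × 0.08 × 0.12 = 541.728 MJ
Pathway 2: 897900 × 0.1 × 0.06 × 0.18 × 0.12 = 116.36784 MJ
Pathway 3: 3188000 × 0.05 × 0.12 × 0.17 × 0.05 × 0.09 = 14.63292 MJ
Total at Population P: 541.728 + 116.36784 + 14.63292 = 672.72876 MJ

672.7 MJ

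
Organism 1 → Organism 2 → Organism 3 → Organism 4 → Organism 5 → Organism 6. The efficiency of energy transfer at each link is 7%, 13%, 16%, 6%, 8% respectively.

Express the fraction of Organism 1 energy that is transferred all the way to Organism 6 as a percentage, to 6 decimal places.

Product of link efficiencies: 0.07 × 0.13 × 0.16 × 0.06 × 0.08 = 0.0000069888
As a percentage: 0.0000069888 × 100 = 0.000699%

0.000699%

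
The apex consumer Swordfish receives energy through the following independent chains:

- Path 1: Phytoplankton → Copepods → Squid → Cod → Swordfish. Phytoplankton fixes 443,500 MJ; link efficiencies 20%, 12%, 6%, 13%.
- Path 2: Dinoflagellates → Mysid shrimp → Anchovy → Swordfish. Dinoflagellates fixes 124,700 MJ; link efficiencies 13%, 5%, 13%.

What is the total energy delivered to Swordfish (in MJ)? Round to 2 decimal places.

188.39 MJ

Path 1: 443500 × 0.2 × 0.12 × 0.06 × 0.13 = 83.0232 MJ
Path 2: 124700 × 0.13 × 0.05 × 0.13 = 105.3715 MJ
Total at Swordfish: 83.0232 + 105.3715 = 188.3947 MJ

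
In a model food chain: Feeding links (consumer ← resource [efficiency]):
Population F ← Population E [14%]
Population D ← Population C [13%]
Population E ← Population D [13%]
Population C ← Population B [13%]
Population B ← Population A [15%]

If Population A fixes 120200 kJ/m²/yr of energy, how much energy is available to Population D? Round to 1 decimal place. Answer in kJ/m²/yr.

304.7 kJ/m²/yr

Population B: 120200 × 0.15 = 18030 kJ/m²/yr
Population C: 18030 × 0.13 = 2343.9 kJ/m²/yr
Population D: 2343.9 × 0.13 = 304.707 kJ/m²/yr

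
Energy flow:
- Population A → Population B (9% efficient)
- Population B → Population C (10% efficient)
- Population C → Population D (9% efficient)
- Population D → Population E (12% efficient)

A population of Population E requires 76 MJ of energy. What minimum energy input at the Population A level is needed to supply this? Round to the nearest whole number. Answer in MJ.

Cumulative transfer efficiency: 0.09 × 0.1 × 0.09 × 0.12 = 0.0000972
Population A energy = 76 / 0.0000972 = 781893 MJ

781893 MJ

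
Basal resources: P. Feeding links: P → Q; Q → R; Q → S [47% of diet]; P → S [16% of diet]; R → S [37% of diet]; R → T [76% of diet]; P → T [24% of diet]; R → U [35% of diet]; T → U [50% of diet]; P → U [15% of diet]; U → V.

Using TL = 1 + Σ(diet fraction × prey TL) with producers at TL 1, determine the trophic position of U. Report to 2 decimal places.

3.96

Q: 1 + 1 = 2
R: 1 + 2 = 3
S: 1 + (0.47×2 + 0.16×1 + 0.37×3) = 3.21
T: 1 + (0.76×3 + 0.24×1) = 3.52
U: 1 + (0.35×3 + 0.5×3.52 + 0.15×1) = 3.96
V: 1 + 3.96 = 4.96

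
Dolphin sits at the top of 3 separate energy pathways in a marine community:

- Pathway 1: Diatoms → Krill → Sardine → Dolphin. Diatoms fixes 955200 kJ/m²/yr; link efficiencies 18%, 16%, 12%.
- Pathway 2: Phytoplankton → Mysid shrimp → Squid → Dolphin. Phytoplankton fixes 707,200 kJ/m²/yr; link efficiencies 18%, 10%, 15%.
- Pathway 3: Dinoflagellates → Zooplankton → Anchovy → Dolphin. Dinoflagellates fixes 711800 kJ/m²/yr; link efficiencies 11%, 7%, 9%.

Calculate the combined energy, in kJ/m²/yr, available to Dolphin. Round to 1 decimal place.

Pathway 1: 955200 × 0.18 × 0.16 × 0.12 = 3301.1712 kJ/m²/yr
Pathway 2: 707200 × 0.18 × 0.1 × 0.15 = 1909.44 kJ/m²/yr
Pathway 3: 711800 × 0.11 × 0.07 × 0.09 = 493.2774 kJ/m²/yr
Total at Dolphin: 3301.1712 + 1909.44 + 493.2774 = 5703.8886 kJ/m²/yr

5703.9 kJ/m²/yr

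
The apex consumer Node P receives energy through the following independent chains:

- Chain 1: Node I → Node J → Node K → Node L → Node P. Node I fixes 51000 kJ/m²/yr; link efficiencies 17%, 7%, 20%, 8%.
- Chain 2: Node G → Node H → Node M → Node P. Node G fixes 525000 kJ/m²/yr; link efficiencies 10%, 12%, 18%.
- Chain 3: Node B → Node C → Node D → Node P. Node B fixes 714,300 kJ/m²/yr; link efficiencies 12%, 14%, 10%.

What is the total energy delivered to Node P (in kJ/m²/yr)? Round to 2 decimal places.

Chain 1: 51000 × 0.17 × 0.07 × 0.2 × 0.08 = 9.7104 kJ/m²/yr
Chain 2: 525000 × 0.1 × 0.12 × 0.18 = 1134 kJ/m²/yr
Chain 3: 714300 × 0.12 × 0.14 × 0.1 = 1200.024 kJ/m²/yr
Total at Node P: 9.7104 + 1134 + 1200.024 = 2343.7344 kJ/m²/yr

2343.73 kJ/m²/yr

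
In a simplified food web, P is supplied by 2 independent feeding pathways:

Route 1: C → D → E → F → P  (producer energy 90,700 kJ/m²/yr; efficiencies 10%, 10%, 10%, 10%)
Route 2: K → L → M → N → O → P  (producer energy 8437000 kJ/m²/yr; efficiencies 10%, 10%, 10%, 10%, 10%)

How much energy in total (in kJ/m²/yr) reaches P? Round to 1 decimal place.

93.4 kJ/m²/yr

Route 1: 90700 × 0.1 × 0.1 × 0.1 × 0.1 = 9.07 kJ/m²/yr
Route 2: 8437000 × 0.1 × 0.1 × 0.1 × 0.1 × 0.1 = 84.37 kJ/m²/yr
Total at P: 9.07 + 84.37 = 93.44 kJ/m²/yr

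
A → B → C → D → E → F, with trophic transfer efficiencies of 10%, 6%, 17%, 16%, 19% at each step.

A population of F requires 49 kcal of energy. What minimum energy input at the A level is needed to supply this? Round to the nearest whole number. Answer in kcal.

Cumulative transfer efficiency: 0.1 × 0.06 × 0.17 × 0.16 × 0.19 = 0.000031008
A energy = 49 / 0.000031008 = 1580237 kcal

1580237 kcal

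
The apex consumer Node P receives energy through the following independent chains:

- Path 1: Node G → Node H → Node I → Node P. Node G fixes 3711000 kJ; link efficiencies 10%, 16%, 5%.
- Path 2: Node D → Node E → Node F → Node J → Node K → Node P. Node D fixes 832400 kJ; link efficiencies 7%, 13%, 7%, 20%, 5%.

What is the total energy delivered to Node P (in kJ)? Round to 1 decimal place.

Path 1: 3711000 × 0.1 × 0.16 × 0.05 = 2968.8 kJ
Path 2: 832400 × 0.07 × 0.13 × 0.07 × 0.2 × 0.05 = 5.302388 kJ
Total at Node P: 2968.8 + 5.302388 = 2974.102388 kJ

2974.1 kJ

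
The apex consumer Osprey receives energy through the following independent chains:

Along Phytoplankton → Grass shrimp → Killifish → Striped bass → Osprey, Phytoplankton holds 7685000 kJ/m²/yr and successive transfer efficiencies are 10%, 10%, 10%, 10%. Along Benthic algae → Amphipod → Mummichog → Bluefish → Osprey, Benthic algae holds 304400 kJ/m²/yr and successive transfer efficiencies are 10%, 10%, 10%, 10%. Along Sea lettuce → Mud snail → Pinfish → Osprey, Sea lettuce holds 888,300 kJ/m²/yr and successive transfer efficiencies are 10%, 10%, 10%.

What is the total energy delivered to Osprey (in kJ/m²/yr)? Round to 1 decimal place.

1687.2 kJ/m²/yr

Via Phytoplankton: 7685000 × 0.1 × 0.1 × 0.1 × 0.1 = 768.5 kJ/m²/yr
Via Benthic algae: 304400 × 0.1 × 0.1 × 0.1 × 0.1 = 30.44 kJ/m²/yr
Via Sea lettuce: 888300 × 0.1 × 0.1 × 0.1 = 888.3 kJ/m²/yr
Total at Osprey: 768.5 + 30.44 + 888.3 = 1687.24 kJ/m²/yr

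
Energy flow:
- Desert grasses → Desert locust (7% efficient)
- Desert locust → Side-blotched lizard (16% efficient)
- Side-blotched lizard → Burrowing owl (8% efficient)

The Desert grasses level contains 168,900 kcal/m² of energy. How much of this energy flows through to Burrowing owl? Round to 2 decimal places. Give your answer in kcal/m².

151.33 kcal/m²

Desert locust: 168900 × 0.07 = 11823 kcal/m²
Side-blotched lizard: 11823 × 0.16 = 1891.68 kcal/m²
Burrowing owl: 1891.68 × 0.08 = 151.3344 kcal/m²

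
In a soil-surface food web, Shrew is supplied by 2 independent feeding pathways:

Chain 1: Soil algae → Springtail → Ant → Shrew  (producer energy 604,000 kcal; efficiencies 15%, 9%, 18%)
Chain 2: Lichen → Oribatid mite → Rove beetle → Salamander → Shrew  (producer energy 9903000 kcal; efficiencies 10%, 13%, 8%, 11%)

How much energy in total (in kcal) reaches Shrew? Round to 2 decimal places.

Chain 1: 604000 × 0.15 × 0.09 × 0.18 = 1467.72 kcal
Chain 2: 9903000 × 0.1 × 0.13 × 0.08 × 0.11 = 1132.9032 kcal
Total at Shrew: 1467.72 + 1132.9032 = 2600.6232 kcal

2600.62 kcal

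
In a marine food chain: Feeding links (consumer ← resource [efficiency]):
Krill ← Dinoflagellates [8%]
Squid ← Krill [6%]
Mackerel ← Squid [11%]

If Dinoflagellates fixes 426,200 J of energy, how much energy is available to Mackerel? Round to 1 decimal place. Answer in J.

225.0 J

Krill: 426200 × 0.08 = 34096 J
Squid: 34096 × 0.06 = 2045.76 J
Mackerel: 2045.76 × 0.11 = 225.0336 J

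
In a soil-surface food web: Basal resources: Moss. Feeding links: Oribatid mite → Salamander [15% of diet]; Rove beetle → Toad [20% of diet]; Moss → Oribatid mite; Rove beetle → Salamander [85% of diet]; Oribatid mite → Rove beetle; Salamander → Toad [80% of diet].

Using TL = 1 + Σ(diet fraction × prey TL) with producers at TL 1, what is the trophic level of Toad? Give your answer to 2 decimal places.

Oribatid mite: 1 + 1 = 2
Rove beetle: 1 + 2 = 3
Salamander: 1 + (0.85×3 + 0.15×2) = 3.85
Toad: 1 + (0.2×3 + 0.8×3.85) = 4.68

4.68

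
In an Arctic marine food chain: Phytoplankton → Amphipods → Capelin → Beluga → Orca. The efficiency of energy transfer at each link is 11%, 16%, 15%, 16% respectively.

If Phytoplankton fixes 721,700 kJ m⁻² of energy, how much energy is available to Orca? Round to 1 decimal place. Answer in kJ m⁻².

Amphipods: 721700 × 0.11 = 79387 kJ m⁻²
Capelin: 79387 × 0.16 = 12701.92 kJ m⁻²
Beluga: 12701.92 × 0.15 = 1905.288 kJ m⁻²
Orca: 1905.288 × 0.16 = 304.84608 kJ m⁻²

304.8 kJ m⁻²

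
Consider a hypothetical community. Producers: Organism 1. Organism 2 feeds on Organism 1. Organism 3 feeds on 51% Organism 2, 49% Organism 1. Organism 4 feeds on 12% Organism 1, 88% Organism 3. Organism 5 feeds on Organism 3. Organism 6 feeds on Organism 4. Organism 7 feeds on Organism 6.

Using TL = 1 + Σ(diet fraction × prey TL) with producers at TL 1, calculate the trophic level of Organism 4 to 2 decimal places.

Organism 2: 1 + 1 = 2
Organism 3: 1 + (0.51×2 + 0.49×1) = 2.51
Organism 4: 1 + (0.12×1 + 0.88×2.51) = 3.3288
Organism 5: 1 + 2.51 = 3.51
Organism 6: 1 + 3.3288 = 4.3288
Organism 7: 1 + 4.3288 = 5.3288

3.33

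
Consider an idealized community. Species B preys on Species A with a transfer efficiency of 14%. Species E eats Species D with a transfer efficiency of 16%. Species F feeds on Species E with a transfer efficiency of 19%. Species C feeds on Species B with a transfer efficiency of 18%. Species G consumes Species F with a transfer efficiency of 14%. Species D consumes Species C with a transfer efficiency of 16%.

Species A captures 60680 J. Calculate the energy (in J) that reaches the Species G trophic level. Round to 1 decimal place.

1.0 J

Species B: 60680 × 0.14 = 8495.2 J
Species C: 8495.2 × 0.18 = 1529.136 J
Species D: 1529.136 × 0.16 = 244.66176 J
Species E: 244.66176 × 0.16 = 39.1458816 J
Species F: 39.1458816 × 0.19 = 7.437717504 J
Species G: 7.437717504 × 0.14 = 1.04128045056 J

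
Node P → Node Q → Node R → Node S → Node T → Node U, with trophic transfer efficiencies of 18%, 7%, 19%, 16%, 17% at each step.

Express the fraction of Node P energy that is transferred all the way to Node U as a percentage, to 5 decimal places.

Product of link efficiencies: 0.18 × 0.07 × 0.19 × 0.16 × 0.17 = 0.0000651168
As a percentage: 0.0000651168 × 100 = 0.00651%

0.00651%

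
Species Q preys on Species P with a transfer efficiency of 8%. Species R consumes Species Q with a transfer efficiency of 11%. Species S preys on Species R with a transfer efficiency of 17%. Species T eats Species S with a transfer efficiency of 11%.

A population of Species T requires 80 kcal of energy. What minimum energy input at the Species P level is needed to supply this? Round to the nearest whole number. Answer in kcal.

486145 kcal

Cumulative transfer efficiency: 0.08 × 0.11 × 0.17 × 0.11 = 0.00016456
Species P energy = 80 / 0.00016456 = 486145 kcal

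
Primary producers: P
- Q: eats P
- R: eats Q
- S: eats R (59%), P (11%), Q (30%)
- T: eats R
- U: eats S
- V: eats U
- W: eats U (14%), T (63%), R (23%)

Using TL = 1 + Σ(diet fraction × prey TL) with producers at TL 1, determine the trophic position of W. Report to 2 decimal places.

Q: 1 + 1 = 2
R: 1 + 2 = 3
S: 1 + (0.59×3 + 0.11×1 + 0.3×2) = 3.48
T: 1 + 3 = 4
U: 1 + 3.48 = 4.48
V: 1 + 4.48 = 5.48
W: 1 + (0.14×4.48 + 0.63×4 + 0.23×3) = 4.8372

4.84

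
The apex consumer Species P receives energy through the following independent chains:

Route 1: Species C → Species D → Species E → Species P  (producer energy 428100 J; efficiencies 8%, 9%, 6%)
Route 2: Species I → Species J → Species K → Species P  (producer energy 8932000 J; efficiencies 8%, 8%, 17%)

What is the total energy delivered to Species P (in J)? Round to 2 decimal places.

9902.96 J

Route 1: 428100 × 0.08 × 0.09 × 0.06 = 184.9392 J
Route 2: 8932000 × 0.08 × 0.08 × 0.17 = 9718.016 J
Total at Species P: 184.9392 + 9718.016 = 9902.9552 J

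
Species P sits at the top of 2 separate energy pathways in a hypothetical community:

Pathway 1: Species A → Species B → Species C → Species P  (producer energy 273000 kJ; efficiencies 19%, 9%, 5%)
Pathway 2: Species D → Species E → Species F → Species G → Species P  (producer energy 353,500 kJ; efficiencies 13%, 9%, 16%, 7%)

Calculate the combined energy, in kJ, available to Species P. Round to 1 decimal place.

279.7 kJ

Pathway 1: 273000 × 0.19 × 0.09 × 0.05 = 233.415 kJ
Pathway 2: 353500 × 0.13 × 0.09 × 0.16 × 0.07 = 46.32264 kJ
Total at Species P: 233.415 + 46.32264 = 279.73764 kJ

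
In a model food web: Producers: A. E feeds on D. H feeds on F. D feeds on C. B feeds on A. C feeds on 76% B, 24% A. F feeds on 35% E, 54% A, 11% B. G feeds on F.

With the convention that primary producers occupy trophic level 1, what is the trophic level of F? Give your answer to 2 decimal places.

B: 1 + 1 = 2
C: 1 + (0.76×2 + 0.24×1) = 2.76
D: 1 + 2.76 = 3.76
E: 1 + 3.76 = 4.76
F: 1 + (0.35×4.76 + 0.54×1 + 0.11×2) = 3.426
G: 1 + 3.426 = 4.426
H: 1 + 3.426 = 4.426

3.43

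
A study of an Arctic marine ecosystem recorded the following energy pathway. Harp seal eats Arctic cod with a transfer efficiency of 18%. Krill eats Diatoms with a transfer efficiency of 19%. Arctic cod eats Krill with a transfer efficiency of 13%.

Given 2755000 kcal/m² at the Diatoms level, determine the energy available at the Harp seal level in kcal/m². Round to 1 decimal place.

12248.7 kcal/m²

Krill: 2755000 × 0.19 = 523450 kcal/m²
Arctic cod: 523450 × 0.13 = 68048.5 kcal/m²
Harp seal: 68048.5 × 0.18 = 12248.73 kcal/m²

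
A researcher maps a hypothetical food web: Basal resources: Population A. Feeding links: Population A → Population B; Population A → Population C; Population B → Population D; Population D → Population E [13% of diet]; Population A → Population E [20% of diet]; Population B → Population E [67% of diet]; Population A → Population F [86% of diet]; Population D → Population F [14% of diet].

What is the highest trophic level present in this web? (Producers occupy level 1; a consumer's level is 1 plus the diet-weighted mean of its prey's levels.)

3

Population B: 1 + 1 = 2
Population C: 1 + 1 = 2
Population D: 1 + 2 = 3
Population E: 1 + (0.13×3 + 0.2×1 + 0.67×2) = 2.93
Population F: 1 + (0.86×1 + 0.14×3) = 2.28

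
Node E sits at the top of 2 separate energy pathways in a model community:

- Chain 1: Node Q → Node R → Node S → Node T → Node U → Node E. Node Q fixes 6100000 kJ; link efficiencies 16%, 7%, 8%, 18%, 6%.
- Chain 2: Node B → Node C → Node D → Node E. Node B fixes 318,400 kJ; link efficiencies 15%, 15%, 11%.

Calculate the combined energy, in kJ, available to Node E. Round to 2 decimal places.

Chain 1: 6100000 × 0.16 × 0.07 × 0.08 × 0.18 × 0.06 = 59.02848 kJ
Chain 2: 318400 × 0.15 × 0.15 × 0.11 = 788.04 kJ
Total at Node E: 59.02848 + 788.04 = 847.06848 kJ

847.07 kJ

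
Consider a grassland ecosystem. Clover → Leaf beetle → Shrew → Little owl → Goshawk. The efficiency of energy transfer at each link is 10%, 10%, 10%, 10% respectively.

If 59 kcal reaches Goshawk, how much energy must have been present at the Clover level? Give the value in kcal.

Cumulative transfer efficiency: 0.1 × 0.1 × 0.1 × 0.1 = 0.0001
Clover energy = 59 / 0.0001 = 590000 kcal

590000 kcal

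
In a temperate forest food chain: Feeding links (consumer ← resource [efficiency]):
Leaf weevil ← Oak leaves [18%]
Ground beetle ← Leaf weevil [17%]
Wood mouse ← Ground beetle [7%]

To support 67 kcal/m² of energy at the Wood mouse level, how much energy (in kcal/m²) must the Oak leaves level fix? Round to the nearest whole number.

31279 kcal/m²

Cumulative transfer efficiency: 0.18 × 0.17 × 0.07 = 0.002142
Oak leaves energy = 67 / 0.002142 = 31279 kcal/m²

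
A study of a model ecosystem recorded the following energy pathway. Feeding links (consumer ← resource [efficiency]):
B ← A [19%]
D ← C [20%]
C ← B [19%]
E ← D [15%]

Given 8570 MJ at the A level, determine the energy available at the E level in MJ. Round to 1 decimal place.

B: 8570 × 0.19 = 1628.3 MJ
C: 1628.3 × 0.19 = 309.377 MJ
D: 309.377 × 0.2 = 61.8754 MJ
E: 61.8754 × 0.15 = 9.28131 MJ

9.3 MJ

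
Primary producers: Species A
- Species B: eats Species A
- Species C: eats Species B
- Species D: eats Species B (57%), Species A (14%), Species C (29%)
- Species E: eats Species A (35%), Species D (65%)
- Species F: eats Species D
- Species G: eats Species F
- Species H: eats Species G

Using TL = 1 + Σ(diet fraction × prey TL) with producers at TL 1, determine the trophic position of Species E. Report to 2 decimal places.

Species B: 1 + 1 = 2
Species C: 1 + 2 = 3
Species D: 1 + (0.57×2 + 0.14×1 + 0.29×3) = 3.15
Species E: 1 + (0.35×1 + 0.65×3.15) = 3.3975
Species F: 1 + 3.15 = 4.15
Species G: 1 + 4.15 = 5.15
Species H: 1 + 5.15 = 6.15

3.40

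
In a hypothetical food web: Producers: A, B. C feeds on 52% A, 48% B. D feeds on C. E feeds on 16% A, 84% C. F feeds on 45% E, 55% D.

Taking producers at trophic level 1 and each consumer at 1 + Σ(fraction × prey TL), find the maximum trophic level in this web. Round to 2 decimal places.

C: 1 + (0.52×1 + 0.48×1) = 2
D: 1 + 2 = 3
E: 1 + (0.16×1 + 0.84×2) = 2.84
F: 1 + (0.45×2.84 + 0.55×3) = 3.928

3.93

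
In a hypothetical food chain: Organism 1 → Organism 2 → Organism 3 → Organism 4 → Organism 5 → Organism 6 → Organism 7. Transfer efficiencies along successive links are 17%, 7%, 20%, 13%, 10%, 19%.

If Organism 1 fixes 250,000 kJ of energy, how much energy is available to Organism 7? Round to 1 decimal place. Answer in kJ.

Organism 2: 250000 × 0.17 = 42500 kJ
Organism 3: 42500 × 0.07 = 2975 kJ
Organism 4: 2975 × 0.2 = 595 kJ
Organism 5: 595 × 0.13 = 77.35 kJ
Organism 6: 77.35 × 0.1 = 7.735 kJ
Organism 7: 7.735 × 0.19 = 1.46965 kJ

1.5 kJ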